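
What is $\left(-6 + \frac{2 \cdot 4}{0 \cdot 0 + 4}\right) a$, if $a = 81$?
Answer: $-324$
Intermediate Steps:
$\left(-6 + \frac{2 \cdot 4}{0 \cdot 0 + 4}\right) a = \left(-6 + \frac{2 \cdot 4}{0 \cdot 0 + 4}\right) 81 = \left(-6 + \frac{8}{0 + 4}\right) 81 = \left(-6 + \frac{8}{4}\right) 81 = \left(-6 + 8 \cdot \frac{1}{4}\right) 81 = \left(-6 + 2\right) 81 = \left(-4\right) 81 = -324$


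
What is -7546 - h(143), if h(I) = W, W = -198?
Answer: -7348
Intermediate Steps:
h(I) = -198
-7546 - h(143) = -7546 - 1*(-198) = -7546 + 198 = -7348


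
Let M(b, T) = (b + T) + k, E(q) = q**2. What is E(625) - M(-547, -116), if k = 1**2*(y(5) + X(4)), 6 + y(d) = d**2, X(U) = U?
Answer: 391265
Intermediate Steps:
y(d) = -6 + d**2
k = 23 (k = 1**2*((-6 + 5**2) + 4) = 1*((-6 + 25) + 4) = 1*(19 + 4) = 1*23 = 23)
M(b, T) = 23 + T + b (M(b, T) = (b + T) + 23 = (T + b) + 23 = 23 + T + b)
E(625) - M(-547, -116) = 625**2 - (23 - 116 - 547) = 390625 - 1*(-640) = 390625 + 640 = 391265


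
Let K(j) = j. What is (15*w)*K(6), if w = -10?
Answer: -900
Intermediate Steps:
(15*w)*K(6) = (15*(-10))*6 = -150*6 = -900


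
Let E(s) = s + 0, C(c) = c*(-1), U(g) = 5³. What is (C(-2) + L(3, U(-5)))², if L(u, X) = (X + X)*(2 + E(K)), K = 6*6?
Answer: 90288004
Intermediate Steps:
K = 36
U(g) = 125
C(c) = -c
E(s) = s
L(u, X) = 76*X (L(u, X) = (X + X)*(2 + 36) = (2*X)*38 = 76*X)
(C(-2) + L(3, U(-5)))² = (-1*(-2) + 76*125)² = (2 + 9500)² = 9502² = 90288004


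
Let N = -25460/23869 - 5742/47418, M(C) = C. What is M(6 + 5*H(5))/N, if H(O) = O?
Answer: -5847737917/224053013 ≈ -26.100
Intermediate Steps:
N = -224053013/188636707 (N = -25460*1/23869 - 5742*1/47418 = -25460/23869 - 957/7903 = -224053013/188636707 ≈ -1.1877)
M(6 + 5*H(5))/N = (6 + 5*5)/(-224053013/188636707) = (6 + 25)*(-188636707/224053013) = 31*(-188636707/224053013) = -5847737917/224053013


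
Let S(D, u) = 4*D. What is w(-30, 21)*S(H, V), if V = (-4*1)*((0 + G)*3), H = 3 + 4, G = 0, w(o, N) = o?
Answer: -840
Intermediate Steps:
H = 7
V = 0 (V = (-4*1)*((0 + 0)*3) = -0*3 = -4*0 = 0)
w(-30, 21)*S(H, V) = -120*7 = -30*28 = -840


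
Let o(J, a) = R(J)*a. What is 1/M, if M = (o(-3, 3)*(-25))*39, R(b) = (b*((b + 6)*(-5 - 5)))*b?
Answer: 1/789750 ≈ 1.2662e-6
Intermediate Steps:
R(b) = b²*(-60 - 10*b) (R(b) = (b*((6 + b)*(-10)))*b = (b*(-60 - 10*b))*b = b²*(-60 - 10*b))
o(J, a) = 10*a*J²*(-6 - J) (o(J, a) = (10*J²*(-6 - J))*a = 10*a*J²*(-6 - J))
M = 789750 (M = (-10*3*(-3)²*(6 - 3)*(-25))*39 = (-10*3*9*3*(-25))*39 = -810*(-25)*39 = 20250*39 = 789750)
1/M = 1/789750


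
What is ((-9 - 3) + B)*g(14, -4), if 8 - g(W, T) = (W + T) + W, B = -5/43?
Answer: 8336/43 ≈ 193.86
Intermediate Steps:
B = -5/43 (B = -5*1/43 = -5/43 ≈ -0.11628)
g(W, T) = 8 - T - 2*W (g(W, T) = 8 - ((W + T) + W) = 8 - ((T + W) + W) = 8 - (T + 2*W) = 8 + (-T - 2*W) = 8 - T - 2*W)
((-9 - 3) + B)*g(14, -4) = ((-9 - 3) - 5/43)*(8 - 1*(-4) - 2*14) = (-12 - 5/43)*(8 + 4 - 28) = -521/43*(-16) = 8336/43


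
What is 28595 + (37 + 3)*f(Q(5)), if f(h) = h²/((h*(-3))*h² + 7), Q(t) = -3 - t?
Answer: 44124645/1543 ≈ 28597.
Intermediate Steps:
f(h) = h²/(7 - 3*h³) (f(h) = h²/((-3*h)*h² + 7) = h²/(-3*h³ + 7) = h²/(7 - 3*h³))
28595 + (37 + 3)*f(Q(5)) = 28595 + (37 + 3)*(-(-3 - 1*5)²/(-7 + 3*(-3 - 1*5)³)) = 28595 + 40*(-(-3 - 5)²/(-7 + 3*(-3 - 5)³)) = 28595 + 40*(-1*(-8)²/(-7 + 3*(-8)³)) = 28595 + 40*(-1*64/(-7 + 3*(-512))) = 28595 + 40*(-1*64/(-7 - 1536)) = 28595 + 40*(-1*64/(-1543)) = 28595 + 40*(-1*64*(-1/1543)) = 28595 + 40*(64/1543) = 28595 + 2560/1543 = 44124645/1543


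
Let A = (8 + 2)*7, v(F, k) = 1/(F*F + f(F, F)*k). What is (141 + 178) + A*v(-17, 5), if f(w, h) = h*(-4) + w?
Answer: 86803/272 ≈ 319.13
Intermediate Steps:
f(w, h) = w - 4*h (f(w, h) = -4*h + w = w - 4*h)
v(F, k) = 1/(F² - 3*F*k) (v(F, k) = 1/(F*F + (F - 4*F)*k) = 1/(F² + (-3*F)*k) = 1/(F² - 3*F*k))
A = 70 (A = 10*7 = 70)
(141 + 178) + A*v(-17, 5) = (141 + 178) + 70*(1/((-17)*(-17 - 3*5))) = 319 + 70*(-1/(17*(-17 - 15))) = 319 + 70*(-1/17/(-32)) = 319 + 70*(-1/17*(-1/32)) = 319 + 70*(1/544) = 319 + 35/272 = 86803/272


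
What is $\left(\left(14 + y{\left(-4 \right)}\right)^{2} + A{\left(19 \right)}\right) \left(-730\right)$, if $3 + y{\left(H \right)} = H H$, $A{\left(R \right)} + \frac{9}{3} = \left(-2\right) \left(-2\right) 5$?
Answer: $-544580$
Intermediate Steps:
$A{\left(R \right)} = 17$ ($A{\left(R \right)} = -3 + \left(-2\right) \left(-2\right) 5 = -3 + 4 \cdot 5 = -3 + 20 = 17$)
$y{\left(H \right)} = -3 + H^{2}$ ($y{\left(H \right)} = -3 + H H = -3 + H^{2}$)
$\left(\left(14 + y{\left(-4 \right)}\right)^{2} + A{\left(19 \right)}\right) \left(-730\right) = \left(\left(14 - \left(3 - \left(-4\right)^{2}\right)\right)^{2} + 17\right) \left(-730\right) = \left(\left(14 + \left(-3 + 16\right)\right)^{2} + 17\right) \left(-730\right) = \left(\left(14 + 13\right)^{2} + 17\right) \left(-730\right) = \left(27^{2} + 17\right) \left(-730\right) = \left(729 + 17\right) \left(-730\right) = 746 \left(-730\right) = -544580$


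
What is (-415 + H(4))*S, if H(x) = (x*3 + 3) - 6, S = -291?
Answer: 118146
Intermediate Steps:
H(x) = -3 + 3*x (H(x) = (3*x + 3) - 6 = (3 + 3*x) - 6 = -3 + 3*x)
(-415 + H(4))*S = (-415 + (-3 + 3*4))*(-291) = (-415 + (-3 + 12))*(-291) = (-415 + 9)*(-291) = -406*(-291) = 118146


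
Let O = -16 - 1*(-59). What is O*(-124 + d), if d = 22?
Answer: -4386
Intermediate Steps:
O = 43 (O = -16 + 59 = 43)
O*(-124 + d) = 43*(-124 + 22) = 43*(-102) = -4386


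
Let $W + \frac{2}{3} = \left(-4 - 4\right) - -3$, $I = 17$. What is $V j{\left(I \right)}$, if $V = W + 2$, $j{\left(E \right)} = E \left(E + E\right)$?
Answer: $- \frac{6358}{3} \approx -2119.3$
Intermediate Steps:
$W = - \frac{17}{3}$ ($W = - \frac{2}{3} - 5 = - \frac{17}{3} \approx -5.6667$)
$j{\left(E \right)} = 2 E^{2}$ ($j{\left(E \right)} = E 2 E = 2 E^{2}$)
$V = - \frac{11}{3}$ ($V = - \frac{17}{3} + 2 = - \frac{11}{3} \approx -3.6667$)
$V j{\left(I \right)} = - \frac{11 \cdot 2 \cdot 17^{2}}{3} = - \frac{11 \cdot 2 \cdot 289}{3} = \left(- \frac{11}{3}\right) 578 = - \frac{6358}{3}$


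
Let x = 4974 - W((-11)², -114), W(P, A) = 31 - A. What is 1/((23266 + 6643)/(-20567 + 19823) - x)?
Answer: -744/3622685 ≈ -0.00020537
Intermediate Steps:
x = 4829 (x = 4974 - (31 - 1*(-114)) = 4974 - (31 + 114) = 4974 - 1*145 = 4974 - 145 = 4829)
1/((23266 + 6643)/(-20567 + 19823) - x) = 1/((23266 + 6643)/(-20567 + 19823) - 1*4829) = 1/(29909/(-744) - 4829) = 1/(29909*(-1/744) - 4829) = 1/(-29909/744 - 4829) = 1/(-3622685/744) = -744/3622685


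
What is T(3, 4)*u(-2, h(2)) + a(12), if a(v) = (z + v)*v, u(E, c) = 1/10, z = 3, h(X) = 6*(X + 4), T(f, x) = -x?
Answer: 898/5 ≈ 179.60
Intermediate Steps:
h(X) = 24 + 6*X (h(X) = 6*(4 + X) = 24 + 6*X)
u(E, c) = 1/10 (u(E, c) = 1*(1/10) = 1/10)
a(v) = v*(3 + v) (a(v) = (3 + v)*v = v*(3 + v))
T(3, 4)*u(-2, h(2)) + a(12) = -1*4*(1/10) + 12*(3 + 12) = -4*1/10 + 12*15 = -2/5 + 180 = 898/5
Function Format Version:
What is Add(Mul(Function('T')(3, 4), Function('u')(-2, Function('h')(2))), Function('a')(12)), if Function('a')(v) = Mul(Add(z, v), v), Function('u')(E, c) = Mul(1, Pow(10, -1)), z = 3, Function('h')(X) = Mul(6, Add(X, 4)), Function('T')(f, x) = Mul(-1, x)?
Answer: Rational(898, 5) ≈ 179.60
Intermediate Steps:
Function('h')(X) = Add(24, Mul(6, X)) (Function('h')(X) = Mul(6, Add(4, X)) = Add(24, Mul(6, X)))
Function('u')(E, c) = Rational(1, 10) (Function('u')(E, c) = Mul(1, Rational(1, 10)) = Rational(1, 10))
Function('a')(v) = Mul(v, Add(3, v)) (Function('a')(v) = Mul(Add(3, v), v) = Mul(v, Add(3, v)))
Add(Mul(Function('T')(3, 4), Function('u')(-2, Function('h')(2))), Function('a')(12)) = Add(Mul(Mul(-1, 4), Rational(1, 10)), Mul(12, Add(3, 12))) = Add(Mul(-4, Rational(1, 10)), Mul(12, 15)) = Add(Rational(-2, 5), 180) = Rational(898, 5)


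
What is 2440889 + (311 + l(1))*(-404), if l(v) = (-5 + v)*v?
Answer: 2316861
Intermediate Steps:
l(v) = v*(-5 + v)
2440889 + (311 + l(1))*(-404) = 2440889 + (311 + 1*(-5 + 1))*(-404) = 2440889 + (311 + 1*(-4))*(-404) = 2440889 + (311 - 4)*(-404) = 2440889 + 307*(-404) = 2440889 - 124028 = 2316861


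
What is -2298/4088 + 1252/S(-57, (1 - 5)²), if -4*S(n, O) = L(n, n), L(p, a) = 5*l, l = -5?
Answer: 10207627/51100 ≈ 199.76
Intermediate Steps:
L(p, a) = -25 (L(p, a) = 5*(-5) = -25)
S(n, O) = 25/4 (S(n, O) = -¼*(-25) = 25/4)
-2298/4088 + 1252/S(-57, (1 - 5)²) = -2298/4088 + 1252/(25/4) = -2298*1/4088 + 1252*(4/25) = -1149/2044 + 5008/25 = 10207627/51100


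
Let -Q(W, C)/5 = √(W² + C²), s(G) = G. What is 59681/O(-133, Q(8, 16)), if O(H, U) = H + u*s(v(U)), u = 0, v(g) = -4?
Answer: -59681/133 ≈ -448.73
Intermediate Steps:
Q(W, C) = -5*√(C² + W²) (Q(W, C) = -5*√(W² + C²) = -5*√(C² + W²))
O(H, U) = H (O(H, U) = H + 0*(-4) = H + 0 = H)
59681/O(-133, Q(8, 16)) = 59681/(-133) = 59681*(-1/133) = -59681/133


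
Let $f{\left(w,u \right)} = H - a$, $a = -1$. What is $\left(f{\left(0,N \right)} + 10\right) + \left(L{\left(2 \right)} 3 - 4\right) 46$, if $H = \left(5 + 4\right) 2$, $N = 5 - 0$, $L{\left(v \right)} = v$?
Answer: $121$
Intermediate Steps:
$N = 5$ ($N = 5 + 0 = 5$)
$H = 18$ ($H = 9 \cdot 2 = 18$)
$f{\left(w,u \right)} = 19$ ($f{\left(w,u \right)} = 18 - -1 = 18 + 1 = 19$)
$\left(f{\left(0,N \right)} + 10\right) + \left(L{\left(2 \right)} 3 - 4\right) 46 = \left(19 + 10\right) + \left(2 \cdot 3 - 4\right) 46 = 29 + \left(6 - 4\right) 46 = 29 + 2 \cdot 46 = 29 + 92 = 121$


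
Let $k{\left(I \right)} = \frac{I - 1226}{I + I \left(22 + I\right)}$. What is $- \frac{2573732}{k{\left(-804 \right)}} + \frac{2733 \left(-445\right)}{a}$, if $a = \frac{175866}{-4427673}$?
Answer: $\frac{7027375019810139}{8500190} \approx 8.2673 \cdot 10^{8}$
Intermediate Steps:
$a = - \frac{58622}{1475891}$ ($a = 175866 \left(- \frac{1}{4427673}\right) = - \frac{58622}{1475891} \approx -0.03972$)
$k{\left(I \right)} = \frac{-1226 + I}{I + I \left(22 + I\right)}$
$- \frac{2573732}{k{\left(-804 \right)}} + \frac{2733 \left(-445\right)}{a} = - \frac{2573732}{\frac{1}{-804} \frac{1}{23 - 804} \left(-1226 - 804\right)} + \frac{2733 \left(-445\right)}{- \frac{58622}{1475891}} = - \frac{2573732}{\left(- \frac{1}{804}\right) \frac{1}{-781} \left(-2030\right)} - - \frac{1794956495835}{58622} = - \frac{2573732}{\left(- \frac{1}{804}\right) \left(- \frac{1}{781}\right) \left(-2030\right)} + \frac{1794956495835}{58622} = - \frac{2573732}{- \frac{1015}{313962}} + \frac{1794956495835}{58622} = \left(-2573732\right) \left(- \frac{313962}{1015}\right) + \frac{1794956495835}{58622} = \frac{115436292312}{145} + \frac{1794956495835}{58622} = \frac{7027375019810139}{8500190}$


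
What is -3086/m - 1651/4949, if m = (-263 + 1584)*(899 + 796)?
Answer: -3712018459/11081281155 ≈ -0.33498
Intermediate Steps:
m = 2239095 (m = 1321*1695 = 2239095)
-3086/m - 1651/4949 = -3086/2239095 - 1651/4949 = -3712018459/11081281155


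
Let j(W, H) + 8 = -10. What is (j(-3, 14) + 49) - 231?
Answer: -200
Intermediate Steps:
j(W, H) = -18 (j(W, H) = -8 - 10 = -18)
(j(-3, 14) + 49) - 231 = (-18 + 49) - 231 = 31 - 231 = -200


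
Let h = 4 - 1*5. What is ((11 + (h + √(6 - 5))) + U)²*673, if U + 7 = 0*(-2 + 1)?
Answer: 10768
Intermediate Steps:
h = -1 (h = 4 - 5 = -1)
U = -7 (U = -7 + 0*(-2 + 1) = -7 + 0*(-1) = -7 + 0 = -7)
((11 + (h + √(6 - 5))) + U)²*673 = ((11 + (-1 + √(6 - 5))) - 7)²*673 = ((11 + (-1 + √1)) - 7)²*673 = ((11 + (-1 + 1)) - 7)²*673 = ((11 + 0) - 7)²*673 = (11 - 7)²*673 = 4²*673 = 16*673 = 10768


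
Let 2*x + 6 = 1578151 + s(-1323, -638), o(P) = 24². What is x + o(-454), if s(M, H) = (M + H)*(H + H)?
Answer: 4081533/2 ≈ 2.0408e+6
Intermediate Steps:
s(M, H) = 2*H*(H + M) (s(M, H) = (H + M)*(2*H) = 2*H*(H + M))
o(P) = 576
x = 4080381/2 (x = -3 + (1578151 + 2*(-638)*(-638 - 1323))/2 = -3 + (1578151 + 2*(-638)*(-1961))/2 = -3 + (1578151 + 2502236)/2 = -3 + (½)*4080387 = -3 + 4080387/2 = 4080381/2 ≈ 2.0402e+6)
x + o(-454) = 4080381/2 + 576 = 4081533/2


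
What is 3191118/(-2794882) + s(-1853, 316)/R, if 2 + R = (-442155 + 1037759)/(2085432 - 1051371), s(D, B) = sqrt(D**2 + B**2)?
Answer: -1595559/1397441 - 1034061*sqrt(3533465)/1472518 ≈ -1321.2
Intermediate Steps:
s(D, B) = sqrt(B**2 + D**2)
R = -1472518/1034061 (R = -2 + (-442155 + 1037759)/(2085432 - 1051371) = -2 + 595604/1034061 = -1472518/1034061 ≈ -1.4240)
3191118/(-2794882) + s(-1853, 316)/R = 3191118/(-2794882) + sqrt(316**2 + (-1853)**2)/(-1472518/1034061) = 3191118*(-1/2794882) + sqrt(99856 + 3433609)*(-1034061/1472518) = -1595559/1397441 + sqrt(3533465)*(-1034061/1472518) = -1595559/1397441 - 1034061*sqrt(3533465)/1472518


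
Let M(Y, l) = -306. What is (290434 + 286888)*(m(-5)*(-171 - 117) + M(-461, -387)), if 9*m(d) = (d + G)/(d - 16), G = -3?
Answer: -3857665604/21 ≈ -1.8370e+8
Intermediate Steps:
m(d) = (-3 + d)/(9*(-16 + d)) (m(d) = ((d - 3)/(d - 16))/9 = ((-3 + d)/(-16 + d))/9 = (-3 + d)/(9*(-16 + d)))
(290434 + 286888)*(m(-5)*(-171 - 117) + M(-461, -387)) = (290434 + 286888)*(((-3 - 5)/(9*(-16 - 5)))*(-171 - 117) - 306) = 577322*(((⅑)*(-8)/(-21))*(-288) - 306) = 577322*(((⅑)*(-1/21)*(-8))*(-288) - 306) = 577322*((8/189)*(-288) - 306) = 577322*(-256/21 - 306) = 577322*(-6682/21) = -3857665604/21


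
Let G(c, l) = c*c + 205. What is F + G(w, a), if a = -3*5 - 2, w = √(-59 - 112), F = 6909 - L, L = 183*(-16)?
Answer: 9871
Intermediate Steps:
L = -2928
F = 9837 (F = 6909 - 1*(-2928) = 6909 + 2928 = 9837)
w = 3*I*√19 (w = √(-171) = 3*I*√19 ≈ 13.077*I)
a = -17 (a = -15 - 2 = -17)
G(c, l) = 205 + c² (G(c, l) = c² + 205 = 205 + c²)
F + G(w, a) = 9837 + (205 + (3*I*√19)²) = 9837 + (205 - 171) = 9837 + 34 = 9871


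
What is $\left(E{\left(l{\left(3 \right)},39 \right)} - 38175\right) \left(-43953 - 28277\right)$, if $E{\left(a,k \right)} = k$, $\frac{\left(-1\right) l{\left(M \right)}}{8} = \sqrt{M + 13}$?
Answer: $2754563280$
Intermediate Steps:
$l{\left(M \right)} = - 8 \sqrt{13 + M}$ ($l{\left(M \right)} = - 8 \sqrt{M + 13} = - 8 \sqrt{13 + M}$)
$\left(E{\left(l{\left(3 \right)},39 \right)} - 38175\right) \left(-43953 - 28277\right) = \left(39 - 38175\right) \left(-43953 - 28277\right) = \left(-38136\right) \left(-72230\right) = 2754563280$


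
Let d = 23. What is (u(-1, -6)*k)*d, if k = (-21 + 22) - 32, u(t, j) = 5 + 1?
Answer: -4278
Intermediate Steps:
u(t, j) = 6
k = -31 (k = 1 - 32 = -31)
(u(-1, -6)*k)*d = (6*(-31))*23 = -186*23 = -4278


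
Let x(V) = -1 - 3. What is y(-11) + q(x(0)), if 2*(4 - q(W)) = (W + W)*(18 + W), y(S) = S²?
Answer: 181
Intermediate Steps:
x(V) = -4
q(W) = 4 - W*(18 + W) (q(W) = 4 - (W + W)*(18 + W)/2 = 4 - 2*W*(18 + W)/2 = 4 - W*(18 + W))
y(-11) + q(x(0)) = (-11)² + (4 - 1*(-4)² - 18*(-4)) = 121 + (4 - 1*16 + 72) = 121 + (4 - 16 + 72) = 121 + 60 = 181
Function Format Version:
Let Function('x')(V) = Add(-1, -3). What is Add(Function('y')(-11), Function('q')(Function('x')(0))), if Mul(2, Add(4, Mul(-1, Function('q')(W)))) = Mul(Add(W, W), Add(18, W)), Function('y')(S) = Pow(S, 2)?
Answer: 181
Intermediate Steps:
Function('x')(V) = -4
Function('q')(W) = Add(4, Mul(-1, W, Add(18, W))) (Function('q')(W) = Add(4, Mul(Rational(-1, 2), Mul(Add(W, W), Add(18, W)))) = Add(4, Mul(Rational(-1, 2), Mul(Mul(2, W), Add(18, W)))) = Add(4, Mul(Rational(-1, 2), Mul(2, W, Add(18, W)))) = Add(4, Mul(-1, W, Add(18, W))))
Add(Function('y')(-11), Function('q')(Function('x')(0))) = Add(Pow(-11, 2), Add(4, Mul(-1, Pow(-4, 2)), Mul(-18, -4))) = Add(121, Add(4, Mul(-1, 16), 72)) = Add(121, Add(4, -16, 72)) = Add(121, 60) = 181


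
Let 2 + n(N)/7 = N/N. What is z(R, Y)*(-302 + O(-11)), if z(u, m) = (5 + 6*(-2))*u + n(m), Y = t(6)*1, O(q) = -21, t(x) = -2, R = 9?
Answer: 22610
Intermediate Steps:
n(N) = -7 (n(N) = -14 + 7*(N/N) = -14 + 7*1 = -14 + 7 = -7)
Y = -2 (Y = -2*1 = -2)
z(u, m) = -7 - 7*u (z(u, m) = (5 + 6*(-2))*u - 7 = (5 - 12)*u - 7 = -7*u - 7 = -7 - 7*u)
z(R, Y)*(-302 + O(-11)) = (-7 - 7*9)*(-302 - 21) = (-7 - 63)*(-323) = -70*(-323) = 22610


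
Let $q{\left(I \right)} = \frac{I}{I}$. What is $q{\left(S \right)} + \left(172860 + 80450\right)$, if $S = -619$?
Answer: $253311$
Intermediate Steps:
$q{\left(I \right)} = 1$
$q{\left(S \right)} + \left(172860 + 80450\right) = 1 + \left(172860 + 80450\right) = 1 + 253310 = 253311$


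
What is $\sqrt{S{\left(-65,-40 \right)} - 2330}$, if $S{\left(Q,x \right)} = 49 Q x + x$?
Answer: $\sqrt{125030} \approx 353.6$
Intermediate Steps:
$S{\left(Q,x \right)} = x + 49 Q x$ ($S{\left(Q,x \right)} = 49 Q x + x = x + 49 Q x$)
$\sqrt{S{\left(-65,-40 \right)} - 2330} = \sqrt{- 40 \left(1 + 49 \left(-65\right)\right) - 2330} = \sqrt{- 40 \left(1 - 3185\right) - 2330} = \sqrt{\left(-40\right) \left(-3184\right) - 2330} = \sqrt{127360 - 2330} = \sqrt{125030}$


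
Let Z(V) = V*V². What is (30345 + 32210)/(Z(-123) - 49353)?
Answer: -12511/382044 ≈ -0.032748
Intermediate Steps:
Z(V) = V³
(30345 + 32210)/(Z(-123) - 49353) = (30345 + 32210)/((-123)³ - 49353) = 62555/(-1860867 - 49353) = 62555/(-1910220) = 62555*(-1/1910220) = -12511/382044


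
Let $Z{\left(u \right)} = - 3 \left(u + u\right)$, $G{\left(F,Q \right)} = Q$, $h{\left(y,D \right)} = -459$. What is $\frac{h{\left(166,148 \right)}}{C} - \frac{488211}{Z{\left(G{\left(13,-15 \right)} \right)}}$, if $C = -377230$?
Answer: $- \frac{180556661}{33285} \approx -5424.6$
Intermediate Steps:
$Z{\left(u \right)} = - 6 u$ ($Z{\left(u \right)} = - 3 \cdot 2 u = - 6 u$)
$\frac{h{\left(166,148 \right)}}{C} - \frac{488211}{Z{\left(G{\left(13,-15 \right)} \right)}} = - \frac{459}{-377230} - \frac{488211}{\left(-6\right) \left(-15\right)} = \left(-459\right) \left(- \frac{1}{377230}\right) - \frac{488211}{90} = \frac{27}{22190} - \frac{162737}{30} = - \frac{180556661}{33285}$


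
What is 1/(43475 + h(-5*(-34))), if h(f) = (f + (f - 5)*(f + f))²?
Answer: 1/3166356375 ≈ 3.1582e-10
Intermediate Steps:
h(f) = (f + 2*f*(-5 + f))² (h(f) = (f + (-5 + f)*(2*f))² = (f + 2*f*(-5 + f))²)
1/(43475 + h(-5*(-34))) = 1/(43475 + (-5*(-34))²*(-9 + 2*(-5*(-34)))²) = 1/(43475 + 170²*(-9 + 2*170)²) = 1/(43475 + 28900*(-9 + 340)²) = 1/(43475 + 28900*331²) = 1/(43475 + 28900*109561) = 1/(43475 + 3166312900) = 1/3166356375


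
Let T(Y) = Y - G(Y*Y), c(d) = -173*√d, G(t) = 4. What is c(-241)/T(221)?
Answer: -173*I*√241/217 ≈ -12.376*I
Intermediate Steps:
T(Y) = -4 + Y (T(Y) = Y - 1*4 = Y - 4 = -4 + Y)
c(-241)/T(221) = (-173*I*√241)/(-4 + 221) = -173*I*√241/217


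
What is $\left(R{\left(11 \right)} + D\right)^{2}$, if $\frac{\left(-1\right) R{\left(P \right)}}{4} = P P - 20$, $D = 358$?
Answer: $2116$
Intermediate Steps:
$R{\left(P \right)} = 80 - 4 P^{2}$ ($R{\left(P \right)} = - 4 \left(P P - 20\right) = - 4 \left(P^{2} - 20\right) = - 4 \left(-20 + P^{2}\right) = 80 - 4 P^{2}$)
$\left(R{\left(11 \right)} + D\right)^{2} = \left(\left(80 - 4 \cdot 11^{2}\right) + 358\right)^{2} = \left(\left(80 - 484\right) + 358\right)^{2} = \left(-404 + 358\right)^{2} = \left(-46\right)^{2} = 2116$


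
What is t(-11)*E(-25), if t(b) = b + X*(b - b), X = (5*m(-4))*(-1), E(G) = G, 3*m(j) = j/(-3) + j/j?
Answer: 275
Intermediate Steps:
m(j) = 1/3 - j/9 (m(j) = (j/(-3) + j/j)/3 = (j*(-1/3) + 1)/3 = (-j/3 + 1)/3 = (1 - j/3)/3 = 1/3 - j/9)
X = -35/9 (X = (5*(1/3 - 1/9*(-4)))*(-1) = (5*(1/3 + 4/9))*(-1) = (5*(7/9))*(-1) = (35/9)*(-1) = -35/9 ≈ -3.8889)
t(b) = b (t(b) = b - 35*(b - b)/9 = b - 35/9*0 = b + 0 = b)
t(-11)*E(-25) = -11*(-25) = 275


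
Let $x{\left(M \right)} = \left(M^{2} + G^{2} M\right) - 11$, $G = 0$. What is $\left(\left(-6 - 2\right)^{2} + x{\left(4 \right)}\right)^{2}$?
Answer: $4761$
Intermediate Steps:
$x{\left(M \right)} = -11 + M^{2}$ ($x{\left(M \right)} = \left(M^{2} + 0^{2} M\right) - 11 = \left(M^{2} + 0 M\right) - 11 = \left(M^{2} + 0\right) - 11 = M^{2} - 11 = -11 + M^{2}$)
$\left(\left(-6 - 2\right)^{2} + x{\left(4 \right)}\right)^{2} = \left(\left(-6 - 2\right)^{2} - \left(11 - 4^{2}\right)\right)^{2} = \left(\left(-8\right)^{2} + \left(-11 + 16\right)\right)^{2} = \left(64 + 5\right)^{2} = 69^{2} = 4761$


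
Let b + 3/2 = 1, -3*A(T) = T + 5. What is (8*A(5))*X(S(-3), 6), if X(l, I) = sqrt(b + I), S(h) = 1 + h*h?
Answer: -40*sqrt(22)/3 ≈ -62.539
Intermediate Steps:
A(T) = -5/3 - T/3 (A(T) = -(T + 5)/3 = -(5 + T)/3 = -5/3 - T/3)
b = -1/2 (b = -3/2 + 1 = -1/2 ≈ -0.50000)
S(h) = 1 + h**2
X(l, I) = sqrt(-1/2 + I)
(8*A(5))*X(S(-3), 6) = (8*(-5/3 - 1/3*5))*(sqrt(-2 + 4*6)/2) = (8*(-5/3 - 5/3))*(sqrt(-2 + 24)/2) = (8*(-10/3))*(sqrt(22)/2) = -40*sqrt(22)/3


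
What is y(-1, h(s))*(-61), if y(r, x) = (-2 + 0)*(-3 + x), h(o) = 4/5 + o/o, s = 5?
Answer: -732/5 ≈ -146.40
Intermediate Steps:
h(o) = 9/5 (h(o) = 4*(1/5) + 1 = 4/5 + 1 = 9/5)
y(r, x) = 6 - 2*x (y(r, x) = -2*(-3 + x) = 6 - 2*x)
y(-1, h(s))*(-61) = (6 - 2*9/5)*(-61) = (6 - 18/5)*(-61) = (12/5)*(-61) = -732/5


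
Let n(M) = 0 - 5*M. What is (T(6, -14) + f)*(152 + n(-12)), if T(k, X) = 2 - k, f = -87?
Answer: -19292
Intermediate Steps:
n(M) = -5*M
(T(6, -14) + f)*(152 + n(-12)) = ((2 - 1*6) - 87)*(152 - 5*(-12)) = ((2 - 6) - 87)*(152 + 60) = (-4 - 87)*212 = -91*212 = -19292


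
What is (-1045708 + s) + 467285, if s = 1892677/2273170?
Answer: -1314851918233/2273170 ≈ -5.7842e+5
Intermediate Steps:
s = 1892677/2273170 (s = 1892677*(1/2273170) = 1892677/2273170 ≈ 0.83262)
(-1045708 + s) + 467285 = (-1045708 + 1892677/2273170) + 467285 = -2377070161683/2273170 + 467285 = -1314851918233/2273170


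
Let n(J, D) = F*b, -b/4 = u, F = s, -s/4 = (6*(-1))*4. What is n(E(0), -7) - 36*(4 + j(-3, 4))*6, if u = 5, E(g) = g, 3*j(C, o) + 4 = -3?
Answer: -2280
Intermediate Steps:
j(C, o) = -7/3 (j(C, o) = -4/3 + (1/3)*(-3) = -4/3 - 1 = -7/3)
s = 96 (s = -4*6*(-1)*4 = -(-24)*4 = -4*(-24) = 96)
F = 96
b = -20 (b = -4*5 = -20)
n(J, D) = -1920 (n(J, D) = 96*(-20) = -1920)
n(E(0), -7) - 36*(4 + j(-3, 4))*6 = -1920 - 36*(4 - 7/3)*6 = -1920 - 60*6 = -1920 - 36*10 = -1920 - 360 = -2280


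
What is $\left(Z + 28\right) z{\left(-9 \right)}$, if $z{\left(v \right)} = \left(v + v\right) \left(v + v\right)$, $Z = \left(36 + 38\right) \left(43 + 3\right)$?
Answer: $1111968$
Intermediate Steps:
$Z = 3404$ ($Z = 74 \cdot 46 = 3404$)
$z{\left(v \right)} = 4 v^{2}$ ($z{\left(v \right)} = 2 v 2 v = 4 v^{2}$)
$\left(Z + 28\right) z{\left(-9 \right)} = \left(3404 + 28\right) 4 \left(-9\right)^{2} = 3432 \cdot 4 \cdot 81 = 3432 \cdot 324 = 1111968$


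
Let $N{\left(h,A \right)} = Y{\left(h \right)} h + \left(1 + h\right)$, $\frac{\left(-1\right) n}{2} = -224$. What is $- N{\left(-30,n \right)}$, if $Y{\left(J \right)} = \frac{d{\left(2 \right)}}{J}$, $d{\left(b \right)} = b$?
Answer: $27$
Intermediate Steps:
$n = 448$ ($n = \left(-2\right) \left(-224\right) = 448$)
$Y{\left(J \right)} = \frac{2}{J}$
$N{\left(h,A \right)} = 3 + h$ ($N{\left(h,A \right)} = \frac{2}{h} h + \left(1 + h\right) = 2 + \left(1 + h\right) = 3 + h$)
$- N{\left(-30,n \right)} = - (3 - 30) = \left(-1\right) \left(-27\right) = 27$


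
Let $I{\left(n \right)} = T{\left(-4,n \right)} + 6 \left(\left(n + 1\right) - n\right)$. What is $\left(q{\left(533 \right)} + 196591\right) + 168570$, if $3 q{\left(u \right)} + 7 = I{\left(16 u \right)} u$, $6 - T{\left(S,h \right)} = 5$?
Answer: $\frac{1099207}{3} \approx 3.664 \cdot 10^{5}$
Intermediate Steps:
$T{\left(S,h \right)} = 1$ ($T{\left(S,h \right)} = 6 - 5 = 1$)
$I{\left(n \right)} = 7$ ($I{\left(n \right)} = 1 + 6 \left(\left(n + 1\right) - n\right) = 1 + 6 \left(\left(1 + n\right) - n\right) = 1 + 6 \cdot 1 = 1 + 6 = 7$)
$q{\left(u \right)} = - \frac{7}{3} + \frac{7 u}{3}$
$\left(q{\left(533 \right)} + 196591\right) + 168570 = \left(\left(- \frac{7}{3} + \frac{7}{3} \cdot 533\right) + 196591\right) + 168570 = \left(\left(- \frac{7}{3} + \frac{3731}{3}\right) + 196591\right) + 168570 = \left(\frac{3724}{3} + 196591\right) + 168570 = \frac{593497}{3} + 168570 = \frac{1099207}{3}$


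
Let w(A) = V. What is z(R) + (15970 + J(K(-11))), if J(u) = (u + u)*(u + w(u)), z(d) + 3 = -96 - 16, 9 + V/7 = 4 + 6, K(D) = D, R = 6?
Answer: 15943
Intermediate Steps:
V = 7 (V = -63 + 7*(4 + 6) = -63 + 7*10 = -63 + 70 = 7)
w(A) = 7
z(d) = -115 (z(d) = -3 + (-96 - 16) = -3 - 112 = -115)
J(u) = 2*u*(7 + u) (J(u) = (u + u)*(u + 7) = (2*u)*(7 + u) = 2*u*(7 + u))
z(R) + (15970 + J(K(-11))) = -115 + (15970 + 2*(-11)*(7 - 11)) = -115 + (15970 + 2*(-11)*(-4)) = -115 + (15970 + 88) = -115 + 16058 = 15943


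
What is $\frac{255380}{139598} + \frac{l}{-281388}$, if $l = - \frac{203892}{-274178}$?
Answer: $\frac{820943352085371}{448751725355678} \approx 1.8294$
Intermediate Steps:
$l = \frac{101946}{137089}$ ($l = \left(-203892\right) \left(- \frac{1}{274178}\right) = \frac{101946}{137089} \approx 0.74365$)
$\frac{255380}{139598} + \frac{l}{-281388} = \frac{255380}{139598} + \frac{101946}{137089 \left(-281388\right)} = 255380 \cdot \frac{1}{139598} + \frac{101946}{137089} \left(- \frac{1}{281388}\right) = \frac{127690}{69799} - \frac{16991}{6429199922} = \frac{820943352085371}{448751725355678}$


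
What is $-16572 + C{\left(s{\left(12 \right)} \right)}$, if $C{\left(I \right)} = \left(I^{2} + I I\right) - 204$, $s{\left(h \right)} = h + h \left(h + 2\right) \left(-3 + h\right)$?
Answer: $4628376$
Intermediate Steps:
$s{\left(h \right)} = h + h \left(-3 + h\right) \left(2 + h\right)$ ($s{\left(h \right)} = h + h \left(2 + h\right) \left(-3 + h\right) = h + h \left(-3 + h\right) \left(2 + h\right)$)
$C{\left(I \right)} = -204 + 2 I^{2}$ ($C{\left(I \right)} = \left(I^{2} + I^{2}\right) - 204 = 2 I^{2} - 204 = -204 + 2 I^{2}$)
$-16572 + C{\left(s{\left(12 \right)} \right)} = -16572 - \left(204 - 2 \left(12 \left(-5 + 12^{2} - 12\right)\right)^{2}\right) = -16572 - \left(204 - 2 \left(12 \left(-5 + 144 - 12\right)\right)^{2}\right) = -16572 - \left(204 - 2 \left(12 \cdot 127\right)^{2}\right) = -16572 - \left(204 - 2 \cdot 1524^{2}\right) = -16572 + \left(-204 + 2 \cdot 2322576\right) = -16572 + \left(-204 + 4645152\right) = -16572 + 4644948 = 4628376$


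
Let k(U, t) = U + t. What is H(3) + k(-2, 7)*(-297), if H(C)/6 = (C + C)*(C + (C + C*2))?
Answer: -1053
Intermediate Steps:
H(C) = 48*C**2 (H(C) = 6*((C + C)*(C + (C + C*2))) = 6*((2*C)*(C + (C + 2*C))) = 6*((2*C)*(C + 3*C)) = 6*((2*C)*(4*C)) = 6*(8*C**2) = 48*C**2)
H(3) + k(-2, 7)*(-297) = 48*3**2 + (-2 + 7)*(-297) = 48*9 + 5*(-297) = 432 - 1485 = -1053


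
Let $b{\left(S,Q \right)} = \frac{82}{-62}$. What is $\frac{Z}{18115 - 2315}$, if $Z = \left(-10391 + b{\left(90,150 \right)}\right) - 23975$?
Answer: $- \frac{1065387}{489800} \approx -2.1751$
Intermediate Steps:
$b{\left(S,Q \right)} = - \frac{41}{31}$ ($b{\left(S,Q \right)} = 82 \left(- \frac{1}{62}\right) = - \frac{41}{31}$)
$Z = - \frac{1065387}{31}$ ($Z = \left(-10391 - \frac{41}{31}\right) - 23975 = - \frac{322162}{31} - 23975 = - \frac{1065387}{31} \approx -34367.0$)
$\frac{Z}{18115 - 2315} = - \frac{1065387}{31 \left(18115 - 2315\right)} = - \frac{1065387}{31 \cdot 15800} = \left(- \frac{1065387}{31}\right) \frac{1}{15800} = - \frac{1065387}{489800}$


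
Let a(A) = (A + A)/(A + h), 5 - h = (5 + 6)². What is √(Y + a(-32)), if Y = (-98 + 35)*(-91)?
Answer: √7849069/37 ≈ 75.719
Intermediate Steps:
h = -116 (h = 5 - (5 + 6)² = 5 - 1*11² = 5 - 1*121 = 5 - 121 = -116)
Y = 5733 (Y = -63*(-91) = 5733)
a(A) = 2*A/(-116 + A) (a(A) = (A + A)/(A - 116) = (2*A)/(-116 + A) = 2*A/(-116 + A))
√(Y + a(-32)) = √(5733 + 2*(-32)/(-116 - 32)) = √(5733 + 2*(-32)/(-148)) = √(5733 + 2*(-32)*(-1/148)) = √(5733 + 16/37) = √(212137/37) = √7849069/37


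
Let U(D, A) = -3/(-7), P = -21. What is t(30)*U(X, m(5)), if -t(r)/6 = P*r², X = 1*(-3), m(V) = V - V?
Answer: 48600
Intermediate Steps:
m(V) = 0
X = -3
U(D, A) = 3/7 (U(D, A) = -3*(-⅐) = 3/7)
t(r) = 126*r² (t(r) = -(-126)*r² = 126*r²)
t(30)*U(X, m(5)) = (126*30²)*(3/7) = (126*900)*(3/7) = 113400*(3/7) = 48600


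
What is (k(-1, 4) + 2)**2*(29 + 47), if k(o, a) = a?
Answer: 2736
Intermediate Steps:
(k(-1, 4) + 2)**2*(29 + 47) = (4 + 2)**2*(29 + 47) = 6**2*76 = 36*76 = 2736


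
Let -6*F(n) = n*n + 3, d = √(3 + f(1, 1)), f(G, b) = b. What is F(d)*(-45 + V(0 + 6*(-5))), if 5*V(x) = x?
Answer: 119/2 ≈ 59.500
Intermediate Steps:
V(x) = x/5
d = 2 (d = √(3 + 1) = √4 = 2)
F(n) = -½ - n²/6 (F(n) = -(n*n + 3)/6 = -(n² + 3)/6 = -(3 + n²)/6 = -½ - n²/6)
F(d)*(-45 + V(0 + 6*(-5))) = (-½ - ⅙*2²)*(-45 + (0 + 6*(-5))/5) = (-½ - ⅙*4)*(-45 + (0 - 30)/5) = (-½ - ⅔)*(-45 + (⅕)*(-30)) = -7*(-45 - 6)/6 = -7/6*(-51) = 119/2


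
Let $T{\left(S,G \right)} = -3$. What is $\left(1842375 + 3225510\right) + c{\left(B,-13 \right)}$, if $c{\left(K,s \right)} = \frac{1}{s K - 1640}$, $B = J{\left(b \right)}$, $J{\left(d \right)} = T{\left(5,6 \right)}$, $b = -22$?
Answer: $\frac{8113683884}{1601} \approx 5.0679 \cdot 10^{6}$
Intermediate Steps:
$J{\left(d \right)} = -3$
$B = -3$
$c{\left(K,s \right)} = \frac{1}{-1640 + K s}$ ($c{\left(K,s \right)} = \frac{1}{K s - 1640} = \frac{1}{-1640 + K s}$)
$\left(1842375 + 3225510\right) + c{\left(B,-13 \right)} = \left(1842375 + 3225510\right) + \frac{1}{-1640 - -39} = 5067885 + \frac{1}{-1640 + 39} = 5067885 + \frac{1}{-1601} = 5067885 - \frac{1}{1601} = \frac{8113683884}{1601}$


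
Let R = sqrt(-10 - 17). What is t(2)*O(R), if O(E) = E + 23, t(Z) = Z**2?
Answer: 92 + 12*I*sqrt(3) ≈ 92.0 + 20.785*I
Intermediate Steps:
R = 3*I*sqrt(3) (R = sqrt(-27) = 3*I*sqrt(3) ≈ 5.1962*I)
O(E) = 23 + E
t(2)*O(R) = 2**2*(23 + 3*I*sqrt(3)) = 4*(23 + 3*I*sqrt(3)) = 92 + 12*I*sqrt(3)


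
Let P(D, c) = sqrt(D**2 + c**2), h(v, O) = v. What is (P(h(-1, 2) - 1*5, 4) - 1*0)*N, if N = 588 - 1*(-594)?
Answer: 2364*sqrt(13) ≈ 8523.5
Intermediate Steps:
N = 1182 (N = 588 + 594 = 1182)
(P(h(-1, 2) - 1*5, 4) - 1*0)*N = (sqrt((-1 - 1*5)**2 + 4**2) - 1*0)*1182 = (sqrt((-1 - 5)**2 + 16) + 0)*1182 = (sqrt((-6)**2 + 16) + 0)*1182 = (sqrt(36 + 16) + 0)*1182 = (sqrt(52) + 0)*1182 = (2*sqrt(13) + 0)*1182 = (2*sqrt(13))*1182 = 2364*sqrt(13)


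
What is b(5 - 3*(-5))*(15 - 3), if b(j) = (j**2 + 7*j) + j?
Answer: 6720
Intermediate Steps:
b(j) = j**2 + 8*j
b(5 - 3*(-5))*(15 - 3) = ((5 - 3*(-5))*(8 + (5 - 3*(-5))))*(15 - 3) = ((5 + 15)*(8 + (5 + 15)))*12 = (20*(8 + 20))*12 = (20*28)*12 = 560*12 = 6720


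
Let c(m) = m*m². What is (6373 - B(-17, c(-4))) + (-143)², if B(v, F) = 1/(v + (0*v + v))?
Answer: 911949/34 ≈ 26822.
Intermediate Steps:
c(m) = m³
B(v, F) = 1/(2*v) (B(v, F) = 1/(v + (0 + v)) = 1/(v + v) = 1/(2*v))
(6373 - B(-17, c(-4))) + (-143)² = (6373 - 1/(2*(-17))) + (-143)² = (6373 - (-1)/(2*17)) + 20449 = (6373 - 1*(-1/34)) + 20449 = (6373 + 1/34) + 20449 = 216683/34 + 20449 = 911949/34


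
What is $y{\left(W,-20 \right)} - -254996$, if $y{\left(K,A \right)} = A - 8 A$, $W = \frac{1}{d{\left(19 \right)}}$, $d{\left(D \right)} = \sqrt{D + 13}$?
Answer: $255136$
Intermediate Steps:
$d{\left(D \right)} = \sqrt{13 + D}$
$W = \frac{\sqrt{2}}{8}$ ($W = \frac{1}{\sqrt{13 + 19}} = \frac{1}{\sqrt{32}} = \frac{1}{4 \sqrt{2}} = \frac{\sqrt{2}}{8} \approx 0.17678$)
$y{\left(K,A \right)} = - 7 A$
$y{\left(W,-20 \right)} - -254996 = \left(-7\right) \left(-20\right) - -254996 = 140 + 254996 = 255136$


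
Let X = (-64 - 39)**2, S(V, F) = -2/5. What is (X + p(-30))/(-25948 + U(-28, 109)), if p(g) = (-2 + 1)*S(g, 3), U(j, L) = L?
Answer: -53047/129195 ≈ -0.41060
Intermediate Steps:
S(V, F) = -2/5 (S(V, F) = -2*1/5 = -2/5)
X = 10609 (X = (-103)**2 = 10609)
p(g) = 2/5 (p(g) = (-2 + 1)*(-2/5) = -1*(-2/5) = 2/5)
(X + p(-30))/(-25948 + U(-28, 109)) = (10609 + 2/5)/(-25948 + 109) = (53047/5)/(-25839) = (53047/5)*(-1/25839) = -53047/129195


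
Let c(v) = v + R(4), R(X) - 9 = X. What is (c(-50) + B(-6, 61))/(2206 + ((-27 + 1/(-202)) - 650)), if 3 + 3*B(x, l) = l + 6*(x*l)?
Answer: -454298/926571 ≈ -0.49030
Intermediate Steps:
R(X) = 9 + X
B(x, l) = -1 + l/3 + 2*l*x (B(x, l) = -1 + (l + 6*(x*l))/3 = -1 + (l + 6*(l*x))/3 = -1 + (l + 6*l*x)/3 = -1 + (l/3 + 2*l*x) = -1 + l/3 + 2*l*x)
c(v) = 13 + v (c(v) = v + (9 + 4) = v + 13 = 13 + v)
(c(-50) + B(-6, 61))/(2206 + ((-27 + 1/(-202)) - 650)) = ((13 - 50) + (-1 + (⅓)*61 + 2*61*(-6)))/(2206 + ((-27 + 1/(-202)) - 650)) = (-37 + (-1 + 61/3 - 732))/(2206 + ((-27 - 1/202) - 650)) = (-37 - 2138/3)/(2206 + (-5455/202 - 650)) = -2249/(3*(2206 - 136755/202)) = -2249/(3*308857/202) = -2249/3*202/308857 = -454298/926571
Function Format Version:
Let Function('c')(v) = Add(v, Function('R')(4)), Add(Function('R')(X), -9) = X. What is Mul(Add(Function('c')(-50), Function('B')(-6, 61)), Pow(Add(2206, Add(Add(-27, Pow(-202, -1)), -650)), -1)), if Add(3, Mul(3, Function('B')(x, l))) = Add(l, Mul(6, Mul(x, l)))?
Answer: Rational(-454298, 926571) ≈ -0.49030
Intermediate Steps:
Function('R')(X) = Add(9, X)
Function('B')(x, l) = Add(-1, Mul(Rational(1, 3), l), Mul(2, l, x)) (Function('B')(x, l) = Add(-1, Mul(Rational(1, 3), Add(l, Mul(6, Mul(x, l))))) = Add(-1, Mul(Rational(1, 3), Add(l, Mul(6, Mul(l, x))))) = Add(-1, Mul(Rational(1, 3), Add(l, Mul(6, l, x)))) = Add(-1, Add(Mul(Rational(1, 3), l), Mul(2, l, x))) = Add(-1, Mul(Rational(1, 3), l), Mul(2, l, x)))
Function('c')(v) = Add(13, v) (Function('c')(v) = Add(v, Add(9, 4)) = Add(v, 13) = Add(13, v))
Mul(Add(Function('c')(-50), Function('B')(-6, 61)), Pow(Add(2206, Add(Add(-27, Pow(-202, -1)), -650)), -1)) = Mul(Add(Add(13, -50), Add(-1, Mul(Rational(1, 3), 61), Mul(2, 61, -6))), Pow(Add(2206, Add(Add(-27, Pow(-202, -1)), -650)), -1)) = Mul(Add(-37, Add(-1, Rational(61, 3), -732)), Pow(Add(2206, Add(Add(-27, Rational(-1, 202)), -650)), -1)) = Mul(Add(-37, Rational(-2138, 3)), Pow(Add(2206, Add(Rational(-5455, 202), -650)), -1)) = Mul(Rational(-2249, 3), Pow(Add(2206, Rational(-136755, 202)), -1)) = Mul(Rational(-2249, 3), Pow(Rational(308857, 202), -1)) = Mul(Rational(-2249, 3), Rational(202, 308857)) = Rational(-454298, 926571)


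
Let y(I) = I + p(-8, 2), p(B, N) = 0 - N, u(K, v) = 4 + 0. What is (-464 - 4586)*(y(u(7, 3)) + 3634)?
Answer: -18361800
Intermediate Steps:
u(K, v) = 4
p(B, N) = -N
y(I) = -2 + I (y(I) = I - 1*2 = I - 2 = -2 + I)
(-464 - 4586)*(y(u(7, 3)) + 3634) = (-464 - 4586)*((-2 + 4) + 3634) = -5050*(2 + 3634) = -5050*3636 = -18361800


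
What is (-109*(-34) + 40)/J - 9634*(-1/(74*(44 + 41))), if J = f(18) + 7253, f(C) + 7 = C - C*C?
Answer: 904223/436526 ≈ 2.0714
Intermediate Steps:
f(C) = -7 + C - C² (f(C) = -7 + (C - C*C) = -7 + (C - C²) = -7 + C - C²)
J = 6940 (J = (-7 + 18 - 1*18²) + 7253 = (-7 + 18 - 1*324) + 7253 = (-7 + 18 - 324) + 7253 = -313 + 7253 = 6940)
(-109*(-34) + 40)/J - 9634*(-1/(74*(44 + 41))) = (-109*(-34) + 40)/6940 - 9634*(-1/(74*(44 + 41))) = (3706 + 40)*(1/6940) - 9634/(85*(-74)) = 3746*(1/6940) - 9634/(-6290) = 1873/3470 - 9634*(-1/6290) = 1873/3470 + 4817/3145 = 904223/436526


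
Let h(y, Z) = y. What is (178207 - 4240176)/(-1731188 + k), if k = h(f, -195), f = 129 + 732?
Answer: 4061969/1730327 ≈ 2.3475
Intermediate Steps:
f = 861
k = 861
(178207 - 4240176)/(-1731188 + k) = (178207 - 4240176)/(-1731188 + 861) = -4061969/(-1730327) = -4061969*(-1/1730327) = 4061969/1730327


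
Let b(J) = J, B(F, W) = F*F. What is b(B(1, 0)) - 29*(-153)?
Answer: 4438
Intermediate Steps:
B(F, W) = F²
b(B(1, 0)) - 29*(-153) = 1² - 29*(-153) = 1 + 4437 = 4438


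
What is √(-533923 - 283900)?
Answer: I*√817823 ≈ 904.34*I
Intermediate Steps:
√(-533923 - 283900) = √(-817823) = I*√817823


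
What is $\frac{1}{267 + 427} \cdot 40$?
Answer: $\frac{20}{347} \approx 0.057637$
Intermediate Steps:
$\frac{1}{267 + 427} \cdot 40 = \frac{1}{694} \cdot 40 = \frac{20}{347}$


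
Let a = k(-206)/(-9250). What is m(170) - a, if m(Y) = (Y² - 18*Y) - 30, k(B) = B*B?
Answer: 119392468/4625 ≈ 25815.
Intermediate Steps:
k(B) = B²
m(Y) = -30 + Y² - 18*Y
a = -21218/4625 (a = (-206)²/(-9250) = 42436*(-1/9250) = -21218/4625 ≈ -4.5877)
m(170) - a = (-30 + 170² - 18*170) - 1*(-21218/4625) = (-30 + 28900 - 3060) + 21218/4625 = 25810 + 21218/4625 = 119392468/4625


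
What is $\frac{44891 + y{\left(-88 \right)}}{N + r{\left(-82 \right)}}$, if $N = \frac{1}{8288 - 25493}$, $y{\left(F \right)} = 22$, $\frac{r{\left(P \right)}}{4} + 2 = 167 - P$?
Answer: $\frac{772728165}{16998539} \approx 45.458$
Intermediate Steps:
$r{\left(P \right)} = 660 - 4 P$ ($r{\left(P \right)} = -8 + 4 \left(167 - P\right) = -8 - \left(-668 + 4 P\right) = 660 - 4 P$)
$N = - \frac{1}{17205}$ ($N = \frac{1}{-17205} = - \frac{1}{17205} \approx -5.8123 \cdot 10^{-5}$)
$\frac{44891 + y{\left(-88 \right)}}{N + r{\left(-82 \right)}} = \frac{44891 + 22}{- \frac{1}{17205} + \left(660 - -328\right)} = \frac{44913}{- \frac{1}{17205} + \left(660 + 328\right)} = \frac{44913}{- \frac{1}{17205} + 988} = \frac{44913}{\frac{16998539}{17205}} = 44913 \cdot \frac{17205}{16998539} = \frac{772728165}{16998539}$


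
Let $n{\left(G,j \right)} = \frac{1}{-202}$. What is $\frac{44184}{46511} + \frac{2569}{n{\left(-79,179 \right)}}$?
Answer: $- \frac{24136281134}{46511} \approx -5.1894 \cdot 10^{5}$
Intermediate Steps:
$n{\left(G,j \right)} = - \frac{1}{202}$
$\frac{44184}{46511} + \frac{2569}{n{\left(-79,179 \right)}} = \frac{44184}{46511} + \frac{2569}{- \frac{1}{202}} = 44184 \cdot \frac{1}{46511} + 2569 \left(-202\right) = \frac{44184}{46511} - 518938 = - \frac{24136281134}{46511}$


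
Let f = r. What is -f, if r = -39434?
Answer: 39434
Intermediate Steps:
f = -39434
-f = -1*(-39434) = 39434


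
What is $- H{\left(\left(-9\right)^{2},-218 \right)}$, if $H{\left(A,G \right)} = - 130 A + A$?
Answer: $10449$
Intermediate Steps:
$H{\left(A,G \right)} = - 129 A$
$- H{\left(\left(-9\right)^{2},-218 \right)} = - \left(-129\right) \left(-9\right)^{2} = - \left(-129\right) 81 = \left(-1\right) \left(-10449\right) = 10449$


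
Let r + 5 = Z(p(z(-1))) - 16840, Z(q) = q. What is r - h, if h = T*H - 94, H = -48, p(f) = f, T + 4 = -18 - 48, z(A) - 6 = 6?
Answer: -20099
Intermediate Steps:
z(A) = 12 (z(A) = 6 + 6 = 12)
T = -70 (T = -4 + (-18 - 48) = -4 - 66 = -70)
h = 3266 (h = -70*(-48) - 94 = 3360 - 94 = 3266)
r = -16833 (r = -5 + (12 - 16840) = -5 - 16828 = -16833)
r - h = -16833 - 1*3266 = -16833 - 3266 = -20099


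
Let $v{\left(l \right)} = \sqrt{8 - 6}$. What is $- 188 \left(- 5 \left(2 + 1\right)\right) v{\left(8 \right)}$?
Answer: $2820 \sqrt{2} \approx 3988.1$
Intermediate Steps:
$v{\left(l \right)} = \sqrt{2}$
$- 188 \left(- 5 \left(2 + 1\right)\right) v{\left(8 \right)} = - 188 \left(- 5 \left(2 + 1\right)\right) \sqrt{2} = - 188 \left(\left(-5\right) 3\right) \sqrt{2} = \left(-188\right) \left(-15\right) \sqrt{2} = 2820 \sqrt{2}$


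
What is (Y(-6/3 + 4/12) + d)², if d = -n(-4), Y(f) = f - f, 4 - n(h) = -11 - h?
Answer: 121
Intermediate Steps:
n(h) = 15 + h (n(h) = 4 - (-11 - h) = 4 + (11 + h) = 15 + h)
Y(f) = 0
d = -11 (d = -(15 - 4) = -1*11 = -11)
(Y(-6/3 + 4/12) + d)² = (0 - 11)² = (-11)² = 121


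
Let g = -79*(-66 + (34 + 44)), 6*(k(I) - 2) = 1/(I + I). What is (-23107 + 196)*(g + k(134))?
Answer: 11617152379/536 ≈ 2.1674e+7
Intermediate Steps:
k(I) = 2 + 1/(12*I) (k(I) = 2 + 1/(6*(I + I)) = 2 + 1/(6*((2*I))) = 2 + (1/(2*I))/6 = 2 + 1/(12*I))
g = -948 (g = -79*(-66 + 78) = -79*12 = -948)
(-23107 + 196)*(g + k(134)) = (-23107 + 196)*(-948 + (2 + (1/12)/134)) = -22911*(-948 + (2 + (1/12)*(1/134))) = -22911*(-948 + (2 + 1/1608)) = -22911*(-948 + 3217/1608) = -22911*(-1521167/1608) = 11617152379/536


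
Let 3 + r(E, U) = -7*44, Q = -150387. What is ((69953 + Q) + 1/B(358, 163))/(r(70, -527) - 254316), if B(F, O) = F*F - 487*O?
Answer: 3923811821/12421468941 ≈ 0.31589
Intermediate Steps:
r(E, U) = -311 (r(E, U) = -3 - 7*44 = -3 - 308 = -311)
B(F, O) = F² - 487*O
((69953 + Q) + 1/B(358, 163))/(r(70, -527) - 254316) = ((69953 - 150387) + 1/(358² - 487*163))/(-311 - 254316) = (-80434 + 1/(128164 - 79381))/(-254627) = (-80434 + 1/48783)*(-1/254627) = -3923811821/48783*(-1/254627) = 3923811821/12421468941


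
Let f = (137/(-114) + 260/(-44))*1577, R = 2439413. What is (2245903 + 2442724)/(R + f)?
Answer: 309449382/160261147 ≈ 1.9309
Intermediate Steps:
f = -740111/66 (f = (137*(-1/114) + 260*(-1/44))*1577 = (-137/114 - 65/11)*1577 = -8917/1254*1577 = -740111/66 ≈ -11214.)
(2245903 + 2442724)/(R + f) = (2245903 + 2442724)/(2439413 - 740111/66) = 4688627/(160261147/66) = 4688627*(66/160261147) = 309449382/160261147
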